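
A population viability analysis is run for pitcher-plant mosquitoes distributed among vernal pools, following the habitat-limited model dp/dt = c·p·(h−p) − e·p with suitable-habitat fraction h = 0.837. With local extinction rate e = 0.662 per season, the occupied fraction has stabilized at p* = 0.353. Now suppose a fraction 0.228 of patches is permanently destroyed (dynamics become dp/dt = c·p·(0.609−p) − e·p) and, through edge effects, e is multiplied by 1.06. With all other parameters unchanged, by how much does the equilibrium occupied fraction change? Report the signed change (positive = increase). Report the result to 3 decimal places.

Balance c(h−p*) = e gives c = e/(0.837 − 0.35300) = 0.662/0.48400 = 1.36777.
New p* = 0.609 − e/c = 0.609 − 0.70172/1.36777 = 0.09596.
Δp* = 0.09596 − 0.35300 = -0.25704.

-0.257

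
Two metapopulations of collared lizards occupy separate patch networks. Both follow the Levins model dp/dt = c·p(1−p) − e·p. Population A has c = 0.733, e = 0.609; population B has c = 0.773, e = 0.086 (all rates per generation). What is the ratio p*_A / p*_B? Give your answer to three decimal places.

A: p*_A = 1 − 0.609/0.733 = 0.1692.
B: p*_B = 1 − 0.086/0.773 = 0.8887.
p*_A / p*_B = 0.1692/0.8887 = 0.1903.

0.190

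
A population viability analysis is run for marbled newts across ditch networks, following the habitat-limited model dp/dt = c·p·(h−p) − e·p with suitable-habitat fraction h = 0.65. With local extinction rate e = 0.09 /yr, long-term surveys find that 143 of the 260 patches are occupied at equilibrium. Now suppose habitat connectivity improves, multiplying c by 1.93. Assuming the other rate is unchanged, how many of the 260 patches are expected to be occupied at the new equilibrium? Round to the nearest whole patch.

Observed p* = 143/260 = 0.55000.
Balance c(h−p*) = e gives c = e/(0.65 − 0.55000) = 0.09/0.10000 = 0.90000.
New p* = 0.65 − e/c = 0.65 − 0.09000/1.73700 = 0.59819.
Expected occupied = 260 × 0.59819 = 155.53 ≈ 156.

156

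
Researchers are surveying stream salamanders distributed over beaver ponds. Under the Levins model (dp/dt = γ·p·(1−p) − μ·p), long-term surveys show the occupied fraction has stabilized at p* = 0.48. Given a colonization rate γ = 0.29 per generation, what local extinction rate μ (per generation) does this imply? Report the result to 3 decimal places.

0.151

At equilibrium γ(1−p*) = μ.
μ = 0.29 × (1 − 0.48) = 0.29 × 0.5200 = 0.1508.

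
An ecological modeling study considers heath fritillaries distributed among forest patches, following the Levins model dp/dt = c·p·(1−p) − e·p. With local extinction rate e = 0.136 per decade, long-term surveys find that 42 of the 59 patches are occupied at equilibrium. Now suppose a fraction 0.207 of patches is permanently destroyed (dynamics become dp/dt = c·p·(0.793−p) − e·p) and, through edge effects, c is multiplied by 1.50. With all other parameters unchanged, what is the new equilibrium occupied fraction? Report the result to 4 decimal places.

Observed p* = 42/59 = 0.71186.
Balance c(1−p*) = e gives c = e/(1 − 0.71186) = 0.136/0.28814 = 0.47199.
New p* = 0.793 − e/c = 0.793 − 0.13600/0.70799 = 0.60091.

0.6009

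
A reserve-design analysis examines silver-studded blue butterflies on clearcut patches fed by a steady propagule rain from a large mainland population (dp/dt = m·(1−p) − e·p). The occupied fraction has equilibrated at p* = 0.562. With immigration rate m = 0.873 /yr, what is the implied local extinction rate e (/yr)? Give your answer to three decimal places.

0.680

At equilibrium m(1−p*) = e·p*, so e = m(1−p*)/p*.
e = 0.873 × 0.4380 / 0.562 = 0.6804.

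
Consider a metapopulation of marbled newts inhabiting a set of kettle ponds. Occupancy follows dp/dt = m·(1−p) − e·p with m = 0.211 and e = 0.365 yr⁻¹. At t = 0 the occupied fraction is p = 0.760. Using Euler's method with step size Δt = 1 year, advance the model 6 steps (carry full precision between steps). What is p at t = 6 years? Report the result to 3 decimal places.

0.369

Update rule: p ← p + [m·(1−p) − e·p]·Δt with Δt = 1.
step 1: Δp = -0.22676, p = 0.53324
step 2: Δp = -0.09615, p = 0.43709
step 3: Δp = -0.04077, p = 0.39633
step 4: Δp = -0.01728, p = 0.37904
step 5: Δp = -0.00733, p = 0.37171
step 6: Δp = -0.00311, p = 0.36861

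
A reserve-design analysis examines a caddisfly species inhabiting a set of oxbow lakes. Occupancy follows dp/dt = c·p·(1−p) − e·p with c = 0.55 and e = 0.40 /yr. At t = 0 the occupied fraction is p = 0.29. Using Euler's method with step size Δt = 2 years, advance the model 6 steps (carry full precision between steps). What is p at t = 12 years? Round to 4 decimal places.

0.2746

Update rule: p ← p + [c·p·(1−p) − e·p]·Δt with Δt = 2.
p: 0.29000 → 0.28449  (Δp = -0.00551)
p: 0.28449 → 0.28081  (Δp = -0.00368)
p: 0.28081 → 0.27831  (Δp = -0.00250)
p: 0.27831 → 0.27660  (Δp = -0.00171)
p: 0.27660 → 0.27542  (Δp = -0.00118)
p: 0.27542 → 0.27461  (Δp = -0.00082)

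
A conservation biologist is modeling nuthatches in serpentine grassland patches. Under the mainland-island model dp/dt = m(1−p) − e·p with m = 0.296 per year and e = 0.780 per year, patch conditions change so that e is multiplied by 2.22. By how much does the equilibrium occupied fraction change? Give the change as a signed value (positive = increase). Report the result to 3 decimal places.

-0.129

Before: p* = 0.296/(0.296+0.780) = 0.2751.
After: m = 0.296, e = 1.7316; p* = 0.296/2.0276 = 0.1460.
Δp* = 0.1460 − 0.2751 = -0.1291.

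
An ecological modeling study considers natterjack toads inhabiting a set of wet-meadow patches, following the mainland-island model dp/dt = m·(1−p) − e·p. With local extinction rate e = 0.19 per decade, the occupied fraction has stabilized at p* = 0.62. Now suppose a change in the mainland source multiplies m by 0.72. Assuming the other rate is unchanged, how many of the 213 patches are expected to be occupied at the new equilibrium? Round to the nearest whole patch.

115

Balance m(1−p*) = e·p* gives m = e·p*/(1−p*) = 0.19×0.62000/0.38000 = 0.31000.
New p* = m/(m+e) = 0.22320/(0.22320+0.19000) = 0.54017.
Expected occupied = 213 × 0.54017 = 115.06 ≈ 115.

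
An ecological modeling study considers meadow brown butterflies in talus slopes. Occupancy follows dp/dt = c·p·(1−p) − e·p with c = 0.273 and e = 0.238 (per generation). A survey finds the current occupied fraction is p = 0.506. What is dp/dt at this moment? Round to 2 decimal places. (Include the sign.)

Colonization term: c·p·(1−p) = 0.273×0.506×0.4940 = 0.06824.
Extinction term: e·p = 0.12043.
dp/dt = 0.06824 − 0.12043 = -0.05219.

-0.05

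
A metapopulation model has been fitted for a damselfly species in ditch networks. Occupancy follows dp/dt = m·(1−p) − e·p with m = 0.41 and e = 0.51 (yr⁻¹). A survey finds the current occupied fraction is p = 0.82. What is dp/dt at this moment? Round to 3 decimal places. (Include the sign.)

Colonization term: m·(1−p) = 0.41×0.1800 = 0.07380.
Extinction term: e·p = 0.41820.
dp/dt = 0.07380 − 0.41820 = -0.34440.

-0.344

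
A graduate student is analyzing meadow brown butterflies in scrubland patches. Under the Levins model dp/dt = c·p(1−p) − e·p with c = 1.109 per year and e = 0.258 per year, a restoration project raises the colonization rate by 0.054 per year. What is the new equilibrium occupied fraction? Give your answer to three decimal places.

0.778

Before: p* = 1 − 0.258/1.109 = 0.7674.
After the change, c = 1.163, e = 0.258, so p* = 1 − 0.258/1.163 = 0.7782.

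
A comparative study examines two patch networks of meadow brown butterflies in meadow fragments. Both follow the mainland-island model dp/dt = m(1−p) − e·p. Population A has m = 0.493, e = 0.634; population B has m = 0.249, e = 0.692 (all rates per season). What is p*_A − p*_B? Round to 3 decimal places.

A: p*_A = m/(m+e) = 0.493/1.1270 = 0.4374.
B: p*_B = 0.249/0.9410 = 0.2646.
p*_A − p*_B = 0.4374 − 0.2646 = 0.1728.

0.173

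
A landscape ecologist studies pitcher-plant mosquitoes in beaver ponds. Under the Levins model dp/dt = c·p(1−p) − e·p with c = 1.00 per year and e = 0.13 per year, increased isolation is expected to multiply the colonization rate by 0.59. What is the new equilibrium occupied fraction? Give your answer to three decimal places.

0.780

Before: p* = 1 − 0.13/1.00 = 0.8700.
After the change, c = 0.59, e = 0.13, so p* = 1 − 0.13/0.59 = 0.7797.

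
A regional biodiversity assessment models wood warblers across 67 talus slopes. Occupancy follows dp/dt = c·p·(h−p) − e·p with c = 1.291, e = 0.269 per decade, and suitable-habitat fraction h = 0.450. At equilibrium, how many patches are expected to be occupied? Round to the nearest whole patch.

16

p* = h − e/c = 0.450 − 0.2084 = 0.2416.
Expected occupied patches = N × p* = 67 × 0.2416 = 16.19 ≈ 16.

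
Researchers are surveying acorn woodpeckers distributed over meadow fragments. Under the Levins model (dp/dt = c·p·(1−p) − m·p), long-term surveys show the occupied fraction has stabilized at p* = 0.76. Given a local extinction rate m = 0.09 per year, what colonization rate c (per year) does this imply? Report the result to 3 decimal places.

0.375

At equilibrium c(1−p*) = m, so c = m/(1−p*).
c = 0.09/(1 − 0.76) = 0.09/0.2400 = 0.3750.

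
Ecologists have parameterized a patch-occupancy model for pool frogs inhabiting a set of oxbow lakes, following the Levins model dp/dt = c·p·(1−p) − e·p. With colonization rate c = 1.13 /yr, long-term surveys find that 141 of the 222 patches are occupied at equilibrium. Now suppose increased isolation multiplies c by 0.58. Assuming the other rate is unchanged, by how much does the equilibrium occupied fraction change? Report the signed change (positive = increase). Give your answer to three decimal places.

Observed p* = 141/222 = 0.63514.
Balance c(1−p*) = e gives e = 1.13×(1 − 0.63514) = 0.41229.
New p* = 1 − e/c = 1 − 0.41229/0.65540 = 0.37093.
Δp* = 0.37093 − 0.63514 = -0.26421.

-0.264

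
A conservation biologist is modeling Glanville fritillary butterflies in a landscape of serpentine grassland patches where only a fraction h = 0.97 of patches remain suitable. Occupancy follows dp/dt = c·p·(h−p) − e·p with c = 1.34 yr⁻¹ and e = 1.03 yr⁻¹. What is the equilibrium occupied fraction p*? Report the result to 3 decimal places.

Setting dp/dt = 0 and dividing by p* gives c·(h−p*) = e.
So p* = h − e/c = 0.97 − 1.03/1.34 = 0.97 − 0.7687 = 0.2013.

0.201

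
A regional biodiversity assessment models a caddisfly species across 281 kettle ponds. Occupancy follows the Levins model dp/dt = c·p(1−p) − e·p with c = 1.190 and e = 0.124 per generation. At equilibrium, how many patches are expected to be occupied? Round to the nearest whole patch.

p* = 1 − e/c = 1 − 0.124/1.190 = 0.8958.
Expected occupied patches = N × p* = 281 × 0.8958 = 251.72 ≈ 252.

252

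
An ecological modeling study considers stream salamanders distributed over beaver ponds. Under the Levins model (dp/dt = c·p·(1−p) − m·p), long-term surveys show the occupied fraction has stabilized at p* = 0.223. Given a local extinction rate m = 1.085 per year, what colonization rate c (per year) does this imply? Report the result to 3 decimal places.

At equilibrium c(1−p*) = m, so c = m/(1−p*).
c = 1.085/(1 − 0.223) = 1.085/0.7770 = 1.3964.

1.396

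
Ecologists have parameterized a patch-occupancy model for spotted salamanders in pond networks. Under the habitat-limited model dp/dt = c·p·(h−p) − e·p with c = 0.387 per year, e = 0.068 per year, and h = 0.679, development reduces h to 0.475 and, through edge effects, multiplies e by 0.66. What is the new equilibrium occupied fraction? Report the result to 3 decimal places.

Before: p* = h − e/c = 0.679 − 0.068/0.387 = 0.679 − 0.1757 = 0.5033.
After: c = 0.387, e = 0.04488, h = 0.475; p* = 0.475 − 0.04488/0.387 = 0.3590.

0.359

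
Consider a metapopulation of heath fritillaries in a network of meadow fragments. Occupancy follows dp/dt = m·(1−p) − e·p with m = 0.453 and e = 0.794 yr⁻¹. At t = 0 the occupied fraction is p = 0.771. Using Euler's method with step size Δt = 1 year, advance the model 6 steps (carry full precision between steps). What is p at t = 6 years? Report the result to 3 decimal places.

Update rule: p ← p + [m·(1−p) − e·p]·Δt with Δt = 1.
t = 1: p = 0.77100 + (-0.50844) = 0.26256
t = 2: p = 0.26256 + (+0.12558) = 0.38815
t = 3: p = 0.38815 + (-0.03102) = 0.35713
t = 4: p = 0.35713 + (+0.00766) = 0.36479
t = 5: p = 0.36479 + (-0.00189) = 0.36290
t = 6: p = 0.36290 + (+0.00047) = 0.36336

0.363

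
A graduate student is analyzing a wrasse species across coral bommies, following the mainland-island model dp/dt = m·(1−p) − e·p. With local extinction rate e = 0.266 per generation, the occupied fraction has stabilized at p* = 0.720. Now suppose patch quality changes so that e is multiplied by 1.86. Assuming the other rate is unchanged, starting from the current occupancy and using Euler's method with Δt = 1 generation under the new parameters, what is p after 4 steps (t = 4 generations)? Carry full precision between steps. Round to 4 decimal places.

0.5804

Balance m(1−p*) = e·p* gives m = e·p*/(1−p*) = 0.266×0.72000/0.28000 = 0.68400.
Starting from p₀ = 0.72000; update p ← p + (dp/dt)·Δt with the new parameters.
  1  |  dp/dt·Δt = -0.164707  |  p_1 = 0.555293
  2  |  dp/dt·Δt = +0.029443  |  p_2 = 0.584736
  3  |  dp/dt·Δt = -0.005263  |  p_3 = 0.579473
  4  |  dp/dt·Δt = +0.000941  |  p_4 = 0.580413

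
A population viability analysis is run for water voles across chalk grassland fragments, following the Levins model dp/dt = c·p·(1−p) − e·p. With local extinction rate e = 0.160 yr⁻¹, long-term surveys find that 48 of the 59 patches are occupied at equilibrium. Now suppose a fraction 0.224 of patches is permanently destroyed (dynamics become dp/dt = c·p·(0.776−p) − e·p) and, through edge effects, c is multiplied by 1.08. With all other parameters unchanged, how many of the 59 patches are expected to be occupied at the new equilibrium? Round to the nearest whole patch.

36

Observed p* = 48/59 = 0.81356.
Balance c(1−p*) = e gives c = e/(1 − 0.81356) = 0.160/0.18644 = 0.85818.
New p* = 0.776 − e/c = 0.776 − 0.16000/0.92683 = 0.60337.
Expected occupied = 59 × 0.60337 = 35.60 ≈ 36.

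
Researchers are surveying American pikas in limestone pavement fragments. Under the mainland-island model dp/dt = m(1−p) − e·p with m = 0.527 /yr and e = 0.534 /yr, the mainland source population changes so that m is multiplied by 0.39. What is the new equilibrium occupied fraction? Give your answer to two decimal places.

Before: p* = 0.527/(0.527+0.534) = 0.4967.
After: m = 0.20553, e = 0.534; p* = 0.20553/0.7395 = 0.2779.

0.28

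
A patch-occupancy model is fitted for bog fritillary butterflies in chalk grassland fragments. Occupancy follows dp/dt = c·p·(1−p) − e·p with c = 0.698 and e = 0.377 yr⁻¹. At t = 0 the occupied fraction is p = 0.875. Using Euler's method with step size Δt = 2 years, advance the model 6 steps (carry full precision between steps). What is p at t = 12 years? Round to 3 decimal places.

Update rule: p ← p + [c·p·(1−p) − e·p]·Δt with Δt = 2.
p: 0.87500 → 0.36794  (Δp = -0.50706)
p: 0.36794 → 0.41517  (Δp = +0.04723)
p: 0.41517 → 0.44108  (Δp = +0.02592)
p: 0.44108 → 0.45266  (Δp = +0.01158)
p: 0.45266 → 0.45723  (Δp = +0.00457)
p: 0.45723 → 0.45892  (Δp = +0.00170)

0.459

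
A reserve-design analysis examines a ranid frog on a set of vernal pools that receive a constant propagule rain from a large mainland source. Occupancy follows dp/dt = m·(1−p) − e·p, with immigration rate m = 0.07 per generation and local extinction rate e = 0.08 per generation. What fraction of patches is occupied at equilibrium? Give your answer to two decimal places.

At equilibrium the propagule rain into empty patches balances local extinction: m(1−p*) = e·p*.
p* = m/(m+e) = 0.07/(0.07+0.08) = 0.07/0.1500 = 0.4667.

0.47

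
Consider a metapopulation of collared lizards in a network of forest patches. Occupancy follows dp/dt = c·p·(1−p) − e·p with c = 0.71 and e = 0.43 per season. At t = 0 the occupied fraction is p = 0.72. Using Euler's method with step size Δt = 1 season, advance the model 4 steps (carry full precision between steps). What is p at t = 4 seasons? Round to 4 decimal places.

Update rule: p ← p + [c·p·(1−p) − e·p]·Δt with Δt = 1.
p: 0.72000 → 0.55354  (Δp = -0.16646)
p: 0.55354 → 0.49098  (Δp = -0.06256)
p: 0.49098 → 0.45730  (Δp = -0.03368)
p: 0.45730 → 0.43687  (Δp = -0.02043)

0.4369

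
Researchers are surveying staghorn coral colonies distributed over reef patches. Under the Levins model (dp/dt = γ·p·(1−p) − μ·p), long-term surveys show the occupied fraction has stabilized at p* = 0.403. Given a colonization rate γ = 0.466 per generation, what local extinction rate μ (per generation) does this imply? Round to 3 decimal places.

0.278

At equilibrium γ(1−p*) = μ.
μ = 0.466 × (1 − 0.403) = 0.466 × 0.5970 = 0.2782.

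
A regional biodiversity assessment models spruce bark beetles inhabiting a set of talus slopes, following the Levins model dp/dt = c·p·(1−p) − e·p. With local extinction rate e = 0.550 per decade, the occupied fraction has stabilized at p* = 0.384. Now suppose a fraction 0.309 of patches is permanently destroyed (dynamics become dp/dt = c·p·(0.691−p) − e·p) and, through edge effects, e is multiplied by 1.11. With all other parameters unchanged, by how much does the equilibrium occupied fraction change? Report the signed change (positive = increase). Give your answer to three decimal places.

Balance c(1−p*) = e gives c = e/(1 − 0.38400) = 0.550/0.61600 = 0.89286.
New p* = 0.691 − e/c = 0.691 − 0.61050/0.89286 = 0.00724.
Δp* = 0.00724 − 0.38400 = -0.37676.

-0.377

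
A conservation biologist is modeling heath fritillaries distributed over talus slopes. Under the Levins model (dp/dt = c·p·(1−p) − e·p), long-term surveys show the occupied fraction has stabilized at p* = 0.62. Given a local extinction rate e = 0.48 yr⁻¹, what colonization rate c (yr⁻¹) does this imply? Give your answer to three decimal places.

1.263

At equilibrium c(1−p*) = e, so c = e/(1−p*).
c = 0.48/(1 − 0.62) = 0.48/0.3800 = 1.2632.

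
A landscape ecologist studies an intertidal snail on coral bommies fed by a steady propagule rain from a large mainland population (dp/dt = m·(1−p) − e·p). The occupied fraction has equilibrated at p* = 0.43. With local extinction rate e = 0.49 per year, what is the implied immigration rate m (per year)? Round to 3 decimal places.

At equilibrium m(1−p*) = e·p*, so m = e·p*/(1−p*).
m = 0.49 × 0.43 / 0.5700 = 0.2107/0.5700 = 0.3696.

0.370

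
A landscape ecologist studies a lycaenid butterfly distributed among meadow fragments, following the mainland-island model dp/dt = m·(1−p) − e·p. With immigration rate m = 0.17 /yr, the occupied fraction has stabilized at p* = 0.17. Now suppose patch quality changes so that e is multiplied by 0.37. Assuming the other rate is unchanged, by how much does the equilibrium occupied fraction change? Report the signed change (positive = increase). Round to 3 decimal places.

0.186

Balance m(1−p*) = e·p* gives e = m(1−p*)/p* = 0.17×0.83000/0.17000 = 0.83000.
New p* = m/(m+e) = 0.17000/(0.17000+0.30710) = 0.35632.
Δp* = 0.35632 − 0.17000 = +0.18632.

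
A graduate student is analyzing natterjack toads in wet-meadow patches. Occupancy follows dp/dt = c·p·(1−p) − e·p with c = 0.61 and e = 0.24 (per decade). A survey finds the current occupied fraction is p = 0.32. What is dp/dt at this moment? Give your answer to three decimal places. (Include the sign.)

Colonization term: c·p·(1−p) = 0.61×0.32×0.6800 = 0.13274.
Extinction term: e·p = 0.07680.
dp/dt = 0.13274 − 0.07680 = 0.05594.

0.056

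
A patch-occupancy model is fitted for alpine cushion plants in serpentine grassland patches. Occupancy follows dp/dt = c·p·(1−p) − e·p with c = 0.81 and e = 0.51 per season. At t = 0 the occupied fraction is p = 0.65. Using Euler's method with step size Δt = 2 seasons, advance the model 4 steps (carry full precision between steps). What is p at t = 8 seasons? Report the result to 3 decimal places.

0.369

Update rule: p ← p + [c·p·(1−p) − e·p]·Δt with Δt = 2.
  1  |  dp/dt·Δt = -0.294450  |  p_1 = 0.355550
  2  |  dp/dt·Δt = +0.008536  |  p_2 = 0.364086
  3  |  dp/dt·Δt = +0.003706  |  p_3 = 0.367793
  4  |  dp/dt·Δt = +0.001536  |  p_4 = 0.369329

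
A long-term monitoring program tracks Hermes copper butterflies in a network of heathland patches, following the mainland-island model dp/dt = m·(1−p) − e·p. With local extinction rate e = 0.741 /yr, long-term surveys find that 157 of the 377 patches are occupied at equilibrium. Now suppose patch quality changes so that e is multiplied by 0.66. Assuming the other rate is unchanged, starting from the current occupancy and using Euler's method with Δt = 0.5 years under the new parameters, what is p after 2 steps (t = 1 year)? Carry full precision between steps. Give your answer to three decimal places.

Observed p* = 157/377 = 0.41645.
Balance m(1−p*) = e·p* gives m = e·p*/(1−p*) = 0.741×0.41645/0.58355 = 0.52880.
Starting from p₀ = 0.41645; update p ← p + (dp/dt)·Δt with the new parameters.
t = 0.5: p = 0.41645 + (+0.05246) = 0.46891
t = 1: p = 0.46891 + (+0.02576) = 0.49467

0.495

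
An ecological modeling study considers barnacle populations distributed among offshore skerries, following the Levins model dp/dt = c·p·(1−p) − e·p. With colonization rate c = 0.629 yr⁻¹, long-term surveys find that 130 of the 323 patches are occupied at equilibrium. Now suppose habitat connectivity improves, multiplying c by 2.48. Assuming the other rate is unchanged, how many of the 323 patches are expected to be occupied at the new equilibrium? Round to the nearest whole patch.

245

Observed p* = 130/323 = 0.40248.
Balance c(1−p*) = e gives e = 0.629×(1 − 0.40248) = 0.37584.
New p* = 1 − e/c = 1 − 0.37584/1.55992 = 0.75906.
Expected occupied = 323 × 0.75906 = 245.18 ≈ 245.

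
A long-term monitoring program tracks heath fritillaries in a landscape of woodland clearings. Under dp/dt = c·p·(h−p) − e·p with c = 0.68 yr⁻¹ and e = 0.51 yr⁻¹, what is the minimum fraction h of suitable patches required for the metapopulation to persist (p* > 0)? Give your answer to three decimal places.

0.750

p* = h − e/c is positive only when h > e/c.
h_min = e/c = 0.51/0.68 = 0.7500.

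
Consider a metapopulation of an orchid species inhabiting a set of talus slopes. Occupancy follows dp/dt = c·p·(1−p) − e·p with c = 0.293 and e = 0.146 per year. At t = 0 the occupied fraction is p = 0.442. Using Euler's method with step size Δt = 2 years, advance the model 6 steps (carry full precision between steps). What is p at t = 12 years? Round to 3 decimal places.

Update rule: p ← p + [c·p·(1−p) − e·p]·Δt with Δt = 2.
step 1: Δp = +0.01546, p = 0.45746
step 2: Δp = +0.01186, p = 0.46932
step 3: Δp = +0.00891, p = 0.47823
step 4: Δp = +0.00658, p = 0.48481
step 5: Δp = +0.00480, p = 0.48961
step 6: Δp = +0.00347, p = 0.49308

0.493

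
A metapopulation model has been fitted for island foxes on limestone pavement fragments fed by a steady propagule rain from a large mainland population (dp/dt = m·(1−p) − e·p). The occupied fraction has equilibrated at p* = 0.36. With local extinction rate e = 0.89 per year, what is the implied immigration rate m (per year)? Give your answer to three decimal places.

At equilibrium m(1−p*) = e·p*, so m = e·p*/(1−p*).
m = 0.89 × 0.36 / 0.6400 = 0.3204/0.6400 = 0.5006.

0.501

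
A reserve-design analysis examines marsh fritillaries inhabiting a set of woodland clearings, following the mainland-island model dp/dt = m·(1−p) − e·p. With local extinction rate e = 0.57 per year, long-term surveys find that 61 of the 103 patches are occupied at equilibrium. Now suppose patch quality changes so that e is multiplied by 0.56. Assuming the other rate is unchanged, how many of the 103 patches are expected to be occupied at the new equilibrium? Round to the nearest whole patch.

Observed p* = 61/103 = 0.59223.
Balance m(1−p*) = e·p* gives m = e·p*/(1−p*) = 0.57×0.59223/0.40777 = 0.82785.
New p* = m/(m+e) = 0.82785/(0.82785+0.31920) = 0.72172.
Expected occupied = 103 × 0.72172 = 74.34 ≈ 74.

74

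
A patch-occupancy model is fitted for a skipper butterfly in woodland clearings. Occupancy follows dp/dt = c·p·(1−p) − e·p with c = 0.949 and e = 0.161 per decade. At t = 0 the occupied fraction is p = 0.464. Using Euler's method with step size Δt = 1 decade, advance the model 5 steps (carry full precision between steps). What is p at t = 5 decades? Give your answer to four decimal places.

Update rule: p ← p + [c·p·(1−p) − e·p]·Δt with Δt = 1.
p: 0.46400 → 0.62532  (Δp = +0.16132)
p: 0.62532 → 0.74699  (Δp = +0.12167)
p: 0.74699 → 0.80608  (Δp = +0.05909)
p: 0.80608 → 0.82464  (Δp = +0.01856)
p: 0.82464 → 0.82911  (Δp = +0.00446)

0.8291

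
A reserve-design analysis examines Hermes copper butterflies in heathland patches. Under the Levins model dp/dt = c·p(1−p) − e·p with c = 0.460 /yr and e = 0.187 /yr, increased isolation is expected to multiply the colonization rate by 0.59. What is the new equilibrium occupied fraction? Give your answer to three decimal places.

0.311

Before: p* = 1 − 0.187/0.460 = 0.5935.
After the change, c = 0.2714, e = 0.187, so p* = 1 − 0.187/0.2714 = 0.3110.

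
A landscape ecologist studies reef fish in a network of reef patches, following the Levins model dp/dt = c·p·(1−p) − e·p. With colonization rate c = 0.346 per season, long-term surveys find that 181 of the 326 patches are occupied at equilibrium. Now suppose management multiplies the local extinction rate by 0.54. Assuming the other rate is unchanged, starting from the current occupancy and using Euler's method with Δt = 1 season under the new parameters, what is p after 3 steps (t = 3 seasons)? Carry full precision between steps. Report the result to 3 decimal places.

Observed p* = 181/326 = 0.55521.
Balance c(1−p*) = e gives e = 0.346×(1 − 0.55521) = 0.15390.
Starting from p₀ = 0.55521; update p ← p + (dp/dt)·Δt with the new parameters.
t = 1: p = 0.55521 + (+0.03930) = 0.59452
t = 2: p = 0.59452 + (+0.03400) = 0.62852
t = 3: p = 0.62852 + (+0.02855) = 0.65707

0.657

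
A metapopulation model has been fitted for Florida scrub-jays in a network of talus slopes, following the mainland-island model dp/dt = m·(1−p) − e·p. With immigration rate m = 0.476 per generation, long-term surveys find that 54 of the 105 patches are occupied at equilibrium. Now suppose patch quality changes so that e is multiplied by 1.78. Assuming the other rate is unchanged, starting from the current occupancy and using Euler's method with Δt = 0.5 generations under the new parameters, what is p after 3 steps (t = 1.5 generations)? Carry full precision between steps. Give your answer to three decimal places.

0.380

Observed p* = 54/105 = 0.51429.
Balance m(1−p*) = e·p* gives e = m(1−p*)/p* = 0.476×0.48571/0.51429 = 0.44956.
Starting from p₀ = 0.51429; update p ← p + (dp/dt)·Δt with the new parameters.
p: 0.51429 → 0.42412  (Δp = -0.09017)
p: 0.42412 → 0.39149  (Δp = -0.03263)
p: 0.39149 → 0.37968  (Δp = -0.01181)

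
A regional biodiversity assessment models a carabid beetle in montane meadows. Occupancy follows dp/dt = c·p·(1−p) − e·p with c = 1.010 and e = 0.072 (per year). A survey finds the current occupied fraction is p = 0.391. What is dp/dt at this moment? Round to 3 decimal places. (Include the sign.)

0.212

Colonization term: c·p·(1−p) = 1.010×0.391×0.6090 = 0.24050.
Extinction term: e·p = 0.02815.
dp/dt = 0.24050 − 0.02815 = 0.21235.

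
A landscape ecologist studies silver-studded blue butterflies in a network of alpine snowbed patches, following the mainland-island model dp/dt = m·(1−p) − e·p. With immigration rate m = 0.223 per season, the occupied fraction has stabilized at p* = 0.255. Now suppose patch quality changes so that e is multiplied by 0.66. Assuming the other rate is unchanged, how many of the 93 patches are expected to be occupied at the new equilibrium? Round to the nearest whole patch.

Balance m(1−p*) = e·p* gives e = m(1−p*)/p* = 0.223×0.74500/0.25500 = 0.65151.
New p* = m/(m+e) = 0.22300/(0.22300+0.43000) = 0.34150.
Expected occupied = 93 × 0.34150 = 31.76 ≈ 32.

32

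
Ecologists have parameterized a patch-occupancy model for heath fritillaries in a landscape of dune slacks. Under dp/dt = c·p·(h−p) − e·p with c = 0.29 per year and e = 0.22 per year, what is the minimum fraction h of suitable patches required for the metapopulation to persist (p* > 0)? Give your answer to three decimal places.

p* = h − e/c is positive only when h > e/c.
h_min = e/c = 0.22/0.29 = 0.7586.

0.759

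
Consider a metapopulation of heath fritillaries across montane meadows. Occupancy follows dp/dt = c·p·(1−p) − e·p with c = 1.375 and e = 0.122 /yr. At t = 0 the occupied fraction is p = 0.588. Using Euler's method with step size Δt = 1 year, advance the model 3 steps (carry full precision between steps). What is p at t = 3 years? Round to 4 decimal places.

0.9085

Update rule: p ← p + [c·p·(1−p) − e·p]·Δt with Δt = 1.
p: 0.58800 → 0.84937  (Δp = +0.26137)
p: 0.84937 → 0.92167  (Δp = +0.07230)
p: 0.92167 → 0.90849  (Δp = -0.01317)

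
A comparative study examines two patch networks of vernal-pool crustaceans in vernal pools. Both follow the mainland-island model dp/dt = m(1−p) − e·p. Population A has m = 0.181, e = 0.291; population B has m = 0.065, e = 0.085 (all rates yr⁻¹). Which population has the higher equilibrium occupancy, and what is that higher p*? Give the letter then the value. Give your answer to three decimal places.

A: p*_A = m/(m+e) = 0.181/0.4720 = 0.3835.
B: p*_B = 0.065/0.1500 = 0.4333.
B is higher at 0.4333.

B, 0.433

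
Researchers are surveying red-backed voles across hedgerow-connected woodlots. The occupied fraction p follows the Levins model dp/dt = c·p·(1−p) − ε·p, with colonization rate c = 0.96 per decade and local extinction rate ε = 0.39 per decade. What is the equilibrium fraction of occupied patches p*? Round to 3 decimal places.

Setting dp/dt = 0 and dividing through by p* gives c·(1−p*) = ε.
So p* = 1 − ε/c = 1 − 0.39/0.96 = 1 − 0.4063 = 0.5938.

0.594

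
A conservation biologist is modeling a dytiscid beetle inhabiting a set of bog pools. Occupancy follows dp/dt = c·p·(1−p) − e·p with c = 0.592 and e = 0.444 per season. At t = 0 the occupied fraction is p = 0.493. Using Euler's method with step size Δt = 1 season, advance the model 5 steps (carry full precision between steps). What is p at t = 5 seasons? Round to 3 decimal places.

Update rule: p ← p + [c·p·(1−p) − e·p]·Δt with Δt = 1.
t = 1: p = 0.49300 + (-0.07092) = 0.42208
t = 2: p = 0.42208 + (-0.04300) = 0.37908
t = 3: p = 0.37908 + (-0.02897) = 0.35011
t = 4: p = 0.35011 + (-0.02075) = 0.32936
t = 5: p = 0.32936 + (-0.01547) = 0.31389

0.314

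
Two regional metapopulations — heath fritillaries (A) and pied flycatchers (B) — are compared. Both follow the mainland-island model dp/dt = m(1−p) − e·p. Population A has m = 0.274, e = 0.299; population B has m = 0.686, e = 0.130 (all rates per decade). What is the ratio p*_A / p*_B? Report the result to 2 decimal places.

0.57

A: p*_A = m/(m+e) = 0.274/0.5730 = 0.4782.
B: p*_B = 0.686/0.8160 = 0.8407.
p*_A / p*_B = 0.4782/0.8407 = 0.5688.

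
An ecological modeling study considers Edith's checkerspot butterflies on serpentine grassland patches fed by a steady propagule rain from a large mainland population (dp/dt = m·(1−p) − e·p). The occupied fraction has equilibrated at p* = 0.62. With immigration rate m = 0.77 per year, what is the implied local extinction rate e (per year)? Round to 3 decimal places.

At equilibrium m(1−p*) = e·p*, so e = m(1−p*)/p*.
e = 0.77 × 0.3800 / 0.62 = 0.4719.

0.472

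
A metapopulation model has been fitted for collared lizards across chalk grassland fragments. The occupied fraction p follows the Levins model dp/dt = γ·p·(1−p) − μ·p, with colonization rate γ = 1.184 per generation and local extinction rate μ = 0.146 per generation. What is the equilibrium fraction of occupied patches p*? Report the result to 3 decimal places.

0.877

Setting dp/dt = 0 and dividing through by p* gives γ·(1−p*) = μ.
So p* = 1 − μ/γ = 1 − 0.146/1.184 = 1 − 0.1233 = 0.8767.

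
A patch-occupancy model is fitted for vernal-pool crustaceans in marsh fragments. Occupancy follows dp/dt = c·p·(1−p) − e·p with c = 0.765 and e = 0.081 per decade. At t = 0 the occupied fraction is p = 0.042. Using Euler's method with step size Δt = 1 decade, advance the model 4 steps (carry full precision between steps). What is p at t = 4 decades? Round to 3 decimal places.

Update rule: p ← p + [c·p·(1−p) − e·p]·Δt with Δt = 1.
  1  |  dp/dt·Δt = +0.027379  |  p_1 = 0.069379
  2  |  dp/dt·Δt = +0.043773  |  p_2 = 0.113151
  3  |  dp/dt·Δt = +0.067601  |  p_3 = 0.180752
  4  |  dp/dt·Δt = +0.098641  |  p_4 = 0.279393

0.279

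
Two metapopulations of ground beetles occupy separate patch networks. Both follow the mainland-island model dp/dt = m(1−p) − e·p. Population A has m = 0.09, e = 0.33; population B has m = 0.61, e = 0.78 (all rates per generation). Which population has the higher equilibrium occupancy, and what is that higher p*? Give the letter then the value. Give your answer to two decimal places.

A: p*_A = m/(m+e) = 0.09/0.4200 = 0.2143.
B: p*_B = 0.61/1.3900 = 0.4388.
B is higher at 0.4388.

B, 0.44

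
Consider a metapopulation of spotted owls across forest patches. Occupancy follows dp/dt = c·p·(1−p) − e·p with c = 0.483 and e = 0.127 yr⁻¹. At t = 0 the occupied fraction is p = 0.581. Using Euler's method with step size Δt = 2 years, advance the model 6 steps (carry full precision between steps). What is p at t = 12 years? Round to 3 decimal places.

Update rule: p ← p + [c·p·(1−p) − e·p]·Δt with Δt = 2.
  1  |  dp/dt·Δt = +0.087588  |  p_1 = 0.668588
  2  |  dp/dt·Δt = +0.044223  |  p_2 = 0.712811
  3  |  dp/dt·Δt = +0.016697  |  p_3 = 0.729508
  4  |  dp/dt·Δt = +0.005322  |  p_4 = 0.734830
  5  |  dp/dt·Δt = +0.001583  |  p_5 = 0.736413
  6  |  dp/dt·Δt = +0.000460  |  p_6 = 0.736873

0.737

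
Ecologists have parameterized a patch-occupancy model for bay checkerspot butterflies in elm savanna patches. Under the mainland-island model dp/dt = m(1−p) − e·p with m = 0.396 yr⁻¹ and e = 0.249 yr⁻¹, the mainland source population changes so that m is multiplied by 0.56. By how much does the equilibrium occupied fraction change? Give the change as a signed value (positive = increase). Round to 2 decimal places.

-0.14

Before: p* = 0.396/(0.396+0.249) = 0.6140.
After: m = 0.22176, e = 0.249; p* = 0.22176/0.4708 = 0.4711.
Δp* = 0.4711 − 0.6140 = -0.1429.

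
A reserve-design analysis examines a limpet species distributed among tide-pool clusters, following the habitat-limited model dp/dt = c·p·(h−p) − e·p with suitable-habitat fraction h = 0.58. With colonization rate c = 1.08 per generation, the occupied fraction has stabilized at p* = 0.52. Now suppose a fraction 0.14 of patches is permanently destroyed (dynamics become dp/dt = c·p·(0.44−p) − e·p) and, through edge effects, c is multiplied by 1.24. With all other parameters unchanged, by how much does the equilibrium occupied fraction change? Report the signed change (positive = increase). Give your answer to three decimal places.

Balance c(h−p*) = e gives e = 1.08×(0.58 − 0.52000) = 0.06480.
New p* = 0.44 − e/c = 0.44 − 0.06480/1.33920 = 0.39161.
Δp* = 0.39161 − 0.52000 = -0.12839.

-0.128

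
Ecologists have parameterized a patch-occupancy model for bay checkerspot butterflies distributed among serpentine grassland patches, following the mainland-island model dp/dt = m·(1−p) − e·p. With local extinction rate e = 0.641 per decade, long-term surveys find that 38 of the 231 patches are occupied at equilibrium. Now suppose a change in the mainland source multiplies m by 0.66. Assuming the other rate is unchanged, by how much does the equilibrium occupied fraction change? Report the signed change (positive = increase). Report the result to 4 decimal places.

Observed p* = 38/231 = 0.16450.
Balance m(1−p*) = e·p* gives m = e·p*/(1−p*) = 0.641×0.16450/0.83550 = 0.12621.
New p* = m/(m+e) = 0.08330/(0.08330+0.64100) = 0.11501.
Δp* = 0.11501 − 0.16450 = -0.04949.

-0.0495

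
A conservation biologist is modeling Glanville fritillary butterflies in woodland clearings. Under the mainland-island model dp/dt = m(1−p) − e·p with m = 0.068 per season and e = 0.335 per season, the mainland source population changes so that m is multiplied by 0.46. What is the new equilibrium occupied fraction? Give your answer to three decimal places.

Before: p* = 0.068/(0.068+0.335) = 0.1687.
After: m = 0.03128, e = 0.335; p* = 0.03128/0.3663 = 0.0854.

0.085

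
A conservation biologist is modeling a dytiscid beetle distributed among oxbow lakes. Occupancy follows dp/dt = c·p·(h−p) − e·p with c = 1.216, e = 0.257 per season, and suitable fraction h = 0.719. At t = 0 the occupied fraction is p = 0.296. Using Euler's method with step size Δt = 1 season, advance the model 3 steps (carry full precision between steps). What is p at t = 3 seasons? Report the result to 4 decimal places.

0.4726

Update rule: p ← p + [c·p·(h−p) − e·p]·Δt with Δt = 1.
  1  |  dp/dt·Δt = +0.076181  |  p_1 = 0.372181
  2  |  dp/dt·Δt = +0.061310  |  p_2 = 0.433491
  3  |  dp/dt·Δt = +0.039092  |  p_3 = 0.472583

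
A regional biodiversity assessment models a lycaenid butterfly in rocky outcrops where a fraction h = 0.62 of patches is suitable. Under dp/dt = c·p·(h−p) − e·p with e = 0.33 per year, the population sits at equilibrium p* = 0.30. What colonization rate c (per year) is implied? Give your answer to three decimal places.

1.031

At equilibrium c(h−p*) = e, so c = e/(h−p*).
c = 0.33/(0.62 − 0.30) = 0.33/0.3200 = 1.0312.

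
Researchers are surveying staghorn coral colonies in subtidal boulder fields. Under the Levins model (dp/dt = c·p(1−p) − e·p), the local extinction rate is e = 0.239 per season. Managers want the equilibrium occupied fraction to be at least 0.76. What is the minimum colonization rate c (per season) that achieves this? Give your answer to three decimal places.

p* = 1 − e/c ≥ 0.76 requires e/c ≤ 0.2400, i.e. c ≥ e/0.2400.
c_min = 0.239/0.2400 = 0.9958.

0.996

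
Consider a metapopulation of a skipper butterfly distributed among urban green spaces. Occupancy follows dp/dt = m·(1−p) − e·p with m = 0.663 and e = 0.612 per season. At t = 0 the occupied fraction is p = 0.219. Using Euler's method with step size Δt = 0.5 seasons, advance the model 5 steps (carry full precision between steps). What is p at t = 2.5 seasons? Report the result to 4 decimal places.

Update rule: p ← p + [m·(1−p) − e·p]·Δt with Δt = 0.5.
t = 0.5: p = 0.21900 + (+0.19189) = 0.41089
t = 1: p = 0.41089 + (+0.06956) = 0.48045
t = 1.5: p = 0.48045 + (+0.02522) = 0.50566
t = 2: p = 0.50566 + (+0.00914) = 0.51480
t = 2.5: p = 0.51480 + (+0.00331) = 0.51812

0.5181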